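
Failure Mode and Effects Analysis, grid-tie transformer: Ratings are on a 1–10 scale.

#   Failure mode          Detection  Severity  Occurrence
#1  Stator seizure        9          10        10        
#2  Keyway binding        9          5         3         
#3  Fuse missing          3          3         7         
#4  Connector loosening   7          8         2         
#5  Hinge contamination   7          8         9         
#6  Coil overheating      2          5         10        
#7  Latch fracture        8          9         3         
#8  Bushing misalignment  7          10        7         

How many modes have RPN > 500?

RPN = Severity × Occurrence × Detection:
  #1: 10 × 10 × 9 = 900
  #2: 5 × 3 × 9 = 135
  #3: 3 × 7 × 3 = 63
  #4: 8 × 2 × 7 = 112
  #5: 8 × 9 × 7 = 504
  #6: 5 × 10 × 2 = 100
  #7: 9 × 3 × 8 = 216
  #8: 10 × 7 × 7 = 490
Modes with RPN > 500: #1 (900), #5 (504) → 2.

2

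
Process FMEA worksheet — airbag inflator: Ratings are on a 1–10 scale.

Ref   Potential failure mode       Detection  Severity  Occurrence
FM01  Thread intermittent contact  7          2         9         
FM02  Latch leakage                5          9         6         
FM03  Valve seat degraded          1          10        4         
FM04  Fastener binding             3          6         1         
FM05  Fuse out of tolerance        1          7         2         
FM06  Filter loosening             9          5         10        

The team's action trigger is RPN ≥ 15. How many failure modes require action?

5

RPN = Severity × Occurrence × Detection:
  FM01: 2 × 9 × 7 = 126
  FM02: 9 × 6 × 5 = 270
  FM03: 10 × 4 × 1 = 40
  FM04: 6 × 1 × 3 = 18
  FM05: 7 × 2 × 1 = 14
  FM06: 5 × 10 × 9 = 450
Modes with RPN ≥ 15: FM01 (126), FM02 (270), FM03 (40), FM04 (18), FM06 (450) → 5.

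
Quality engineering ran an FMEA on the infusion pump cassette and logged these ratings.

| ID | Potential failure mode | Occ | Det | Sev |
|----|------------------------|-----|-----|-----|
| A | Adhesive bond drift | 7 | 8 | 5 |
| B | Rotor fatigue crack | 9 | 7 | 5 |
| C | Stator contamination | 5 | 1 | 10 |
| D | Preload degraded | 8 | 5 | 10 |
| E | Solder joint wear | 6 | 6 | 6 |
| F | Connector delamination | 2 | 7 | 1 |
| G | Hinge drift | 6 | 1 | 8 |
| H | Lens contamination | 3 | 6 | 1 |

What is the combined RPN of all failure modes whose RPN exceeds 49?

RPN = Severity × Occurrence × Detection:
  A: 5 × 7 × 8 = 280
  B: 5 × 9 × 7 = 315
  C: 10 × 5 × 1 = 50
  D: 10 × 8 × 5 = 400
  E: 6 × 6 × 6 = 216
  F: 1 × 2 × 7 = 14
  G: 8 × 6 × 1 = 48
  H: 1 × 3 × 6 = 18
RPN > 49: A (280), B (315), C (50), D (400), E (216).
Sum: 280 + 315 + 50 + 400 + 216 = 1261.

1261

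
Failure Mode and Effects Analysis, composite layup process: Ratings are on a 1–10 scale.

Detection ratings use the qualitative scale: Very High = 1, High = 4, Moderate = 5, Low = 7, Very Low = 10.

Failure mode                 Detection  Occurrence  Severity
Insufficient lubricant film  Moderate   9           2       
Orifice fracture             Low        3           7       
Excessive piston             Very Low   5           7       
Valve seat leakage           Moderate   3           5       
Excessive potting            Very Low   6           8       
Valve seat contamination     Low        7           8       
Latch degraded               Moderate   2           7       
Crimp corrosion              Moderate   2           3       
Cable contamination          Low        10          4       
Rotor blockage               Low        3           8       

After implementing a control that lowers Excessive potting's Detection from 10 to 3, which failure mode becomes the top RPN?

Valve seat contamination

RPN = Severity × Occurrence × Detection:
  Insufficient lubricant film: 2 × 9 × 5 = 90
  Orifice fracture: 7 × 3 × 7 = 147
  Excessive piston: 7 × 5 × 10 = 350
  Valve seat leakage: 5 × 3 × 5 = 75
  Excessive potting: 8 × 6 × 10 = 480
  Valve seat contamination: 8 × 7 × 7 = 392
  Latch degraded: 7 × 2 × 5 = 70
  Crimp corrosion: 3 × 2 × 5 = 30
  Cable contamination: 4 × 10 × 7 = 280
  Rotor blockage: 8 × 3 × 7 = 168
After action: Excessive potting → 8 × 6 × 3 = 144.
Revised RPNs: Valve seat contamination=392, Excessive piston=350, Cable contamination=280, Rotor blockage=168, Orifice fracture=147, Excessive potting=144, Insufficient lubricant film=90, Valve seat leakage=75, Latch degraded=70, Crimp corrosion=30.
Highest is now Valve seat contamination (392).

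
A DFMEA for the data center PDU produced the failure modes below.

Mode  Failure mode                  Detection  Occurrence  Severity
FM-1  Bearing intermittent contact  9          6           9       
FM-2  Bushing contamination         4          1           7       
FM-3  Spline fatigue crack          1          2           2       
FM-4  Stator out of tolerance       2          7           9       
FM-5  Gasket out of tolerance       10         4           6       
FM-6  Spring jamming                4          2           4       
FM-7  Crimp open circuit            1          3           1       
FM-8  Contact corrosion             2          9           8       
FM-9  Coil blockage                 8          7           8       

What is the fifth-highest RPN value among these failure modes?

126

RPN = Severity × Occurrence × Detection:
  FM-1: 9 × 6 × 9 = 486
  FM-2: 7 × 1 × 4 = 28
  FM-3: 2 × 2 × 1 = 4
  FM-4: 9 × 7 × 2 = 126
  FM-5: 6 × 4 × 10 = 240
  FM-6: 4 × 2 × 4 = 32
  FM-7: 1 × 3 × 1 = 3
  FM-8: 8 × 9 × 2 = 144
  FM-9: 8 × 7 × 8 = 448
Sorted descending: 486, 448, 240, 144, 126, 32, 28, 4, 3.
The fifth-highest RPN is 126 (FM-4).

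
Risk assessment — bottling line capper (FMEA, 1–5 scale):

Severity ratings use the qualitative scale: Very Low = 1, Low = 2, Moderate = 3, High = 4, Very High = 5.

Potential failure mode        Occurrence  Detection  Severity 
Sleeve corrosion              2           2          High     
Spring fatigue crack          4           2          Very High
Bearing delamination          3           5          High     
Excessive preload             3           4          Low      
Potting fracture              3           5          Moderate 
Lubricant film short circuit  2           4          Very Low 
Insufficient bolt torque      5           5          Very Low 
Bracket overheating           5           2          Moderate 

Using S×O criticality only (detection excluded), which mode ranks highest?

Spring fatigue crack

Criticality = Severity × Occurrence:
  Sleeve corrosion: 4 × 2 = 8
  Spring fatigue crack: 5 × 4 = 20
  Bearing delamination: 4 × 3 = 12
  Excessive preload: 2 × 3 = 6
  Potting fracture: 3 × 3 = 9
  Lubricant film short circuit: 1 × 2 = 2
  Insufficient bolt torque: 1 × 5 = 5
  Bracket overheating: 3 × 5 = 15
Highest criticality is 20 → Spring fatigue crack.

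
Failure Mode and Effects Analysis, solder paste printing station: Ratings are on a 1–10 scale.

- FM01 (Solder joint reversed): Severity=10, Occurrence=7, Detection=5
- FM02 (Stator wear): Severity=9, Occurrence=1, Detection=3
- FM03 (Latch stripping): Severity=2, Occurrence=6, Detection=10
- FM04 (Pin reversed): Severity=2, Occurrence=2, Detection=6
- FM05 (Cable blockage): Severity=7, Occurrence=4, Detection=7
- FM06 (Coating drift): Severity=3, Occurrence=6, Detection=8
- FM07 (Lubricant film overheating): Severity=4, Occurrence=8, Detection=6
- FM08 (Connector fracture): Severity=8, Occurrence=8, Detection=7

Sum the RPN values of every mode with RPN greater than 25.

1477

RPN = Severity × Occurrence × Detection:
  FM01: 10 × 7 × 5 = 350
  FM02: 9 × 1 × 3 = 27
  FM03: 2 × 6 × 10 = 120
  FM04: 2 × 2 × 6 = 24
  FM05: 7 × 4 × 7 = 196
  FM06: 3 × 6 × 8 = 144
  FM07: 4 × 8 × 6 = 192
  FM08: 8 × 8 × 7 = 448
RPN > 25: FM01 (350), FM02 (27), FM03 (120), FM05 (196), FM06 (144), FM07 (192), FM08 (448).
Sum: 350 + 27 + 120 + 196 + 144 + 192 + 448 = 1477.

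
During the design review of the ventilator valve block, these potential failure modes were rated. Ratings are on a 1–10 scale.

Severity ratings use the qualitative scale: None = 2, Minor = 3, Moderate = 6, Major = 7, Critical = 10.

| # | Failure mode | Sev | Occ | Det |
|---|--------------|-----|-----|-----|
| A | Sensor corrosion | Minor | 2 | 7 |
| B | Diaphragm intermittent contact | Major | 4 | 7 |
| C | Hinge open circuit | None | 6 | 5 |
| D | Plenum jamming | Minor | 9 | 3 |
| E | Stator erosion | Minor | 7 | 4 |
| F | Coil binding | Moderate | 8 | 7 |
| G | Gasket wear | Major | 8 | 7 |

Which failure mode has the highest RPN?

G

RPN = Severity × Occurrence × Detection:
  A: 3 × 2 × 7 = 42
  B: 7 × 4 × 7 = 196
  C: 2 × 6 × 5 = 60
  D: 3 × 9 × 3 = 81
  E: 3 × 7 × 4 = 84
  F: 6 × 8 × 7 = 336
  G: 7 × 8 × 7 = 392
Highest RPN is 392 → G.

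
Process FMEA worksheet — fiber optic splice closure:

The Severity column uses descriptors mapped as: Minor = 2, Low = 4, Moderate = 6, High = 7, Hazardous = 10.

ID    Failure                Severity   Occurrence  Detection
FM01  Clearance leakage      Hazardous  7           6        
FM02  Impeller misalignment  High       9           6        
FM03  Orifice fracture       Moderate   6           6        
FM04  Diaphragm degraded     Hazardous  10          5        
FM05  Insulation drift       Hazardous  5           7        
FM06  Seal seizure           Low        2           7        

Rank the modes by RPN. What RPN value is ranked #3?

378

RPN = Severity × Occurrence × Detection:
  FM01: 10 × 7 × 6 = 420
  FM02: 7 × 9 × 6 = 378
  FM03: 6 × 6 × 6 = 216
  FM04: 10 × 10 × 5 = 500
  FM05: 10 × 5 × 7 = 350
  FM06: 4 × 2 × 7 = 56
Sorted descending: 500, 420, 378, 350, 216, 56.
The third-highest RPN is 378 (FM02).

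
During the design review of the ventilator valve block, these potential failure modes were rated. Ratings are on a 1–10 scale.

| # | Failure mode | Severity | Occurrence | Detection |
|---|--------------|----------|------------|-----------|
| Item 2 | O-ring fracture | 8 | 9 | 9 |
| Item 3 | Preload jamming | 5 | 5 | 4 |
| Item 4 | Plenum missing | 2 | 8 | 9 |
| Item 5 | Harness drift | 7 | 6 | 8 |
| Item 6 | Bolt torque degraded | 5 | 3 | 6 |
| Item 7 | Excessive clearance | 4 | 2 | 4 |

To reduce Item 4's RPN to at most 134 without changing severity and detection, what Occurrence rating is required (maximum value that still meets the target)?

Item 4: S=2, O=8, D=9 → current RPN = 144.
Fixed product = 18. Need 18 × O ≤ 134, so O ≤ 134/18 = 7.44.
Maximum integer Occurrence rating = 7 (gives RPN 126; O=8 would give 144 > 134).

7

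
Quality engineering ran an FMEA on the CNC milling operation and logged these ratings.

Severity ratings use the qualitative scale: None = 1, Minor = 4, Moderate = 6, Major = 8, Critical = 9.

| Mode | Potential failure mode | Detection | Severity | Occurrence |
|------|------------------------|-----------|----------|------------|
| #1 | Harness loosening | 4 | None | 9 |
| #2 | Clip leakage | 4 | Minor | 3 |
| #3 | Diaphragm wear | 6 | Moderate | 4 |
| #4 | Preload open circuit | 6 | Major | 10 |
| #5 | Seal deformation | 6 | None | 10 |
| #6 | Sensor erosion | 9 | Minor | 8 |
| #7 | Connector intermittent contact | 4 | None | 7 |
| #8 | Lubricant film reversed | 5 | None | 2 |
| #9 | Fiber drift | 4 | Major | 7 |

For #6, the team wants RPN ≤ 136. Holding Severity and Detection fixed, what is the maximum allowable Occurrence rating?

3

#6: S=4, O=8, D=9 → current RPN = 288.
Fixed product = 36. Need 36 × O ≤ 136, so O ≤ 136/36 = 3.78.
Maximum integer Occurrence rating = 3 (gives RPN 108; O=4 would give 144 > 136).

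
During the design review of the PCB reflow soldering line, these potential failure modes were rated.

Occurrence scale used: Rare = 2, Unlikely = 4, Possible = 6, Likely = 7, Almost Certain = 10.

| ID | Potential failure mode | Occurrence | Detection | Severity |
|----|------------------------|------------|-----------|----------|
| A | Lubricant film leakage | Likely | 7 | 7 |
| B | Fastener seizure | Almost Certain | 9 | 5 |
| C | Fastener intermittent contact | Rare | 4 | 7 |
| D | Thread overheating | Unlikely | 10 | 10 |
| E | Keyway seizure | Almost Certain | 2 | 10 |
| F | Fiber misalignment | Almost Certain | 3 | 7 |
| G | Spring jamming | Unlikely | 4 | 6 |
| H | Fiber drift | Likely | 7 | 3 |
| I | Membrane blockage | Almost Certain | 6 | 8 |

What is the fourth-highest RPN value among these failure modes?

343

RPN = Severity × Occurrence × Detection:
  A: 7 × 7 × 7 = 343
  B: 5 × 10 × 9 = 450
  C: 7 × 2 × 4 = 56
  D: 10 × 4 × 10 = 400
  E: 10 × 10 × 2 = 200
  F: 7 × 10 × 3 = 210
  G: 6 × 4 × 4 = 96
  H: 3 × 7 × 7 = 147
  I: 8 × 10 × 6 = 480
Sorted descending: 480, 450, 400, 343, 210, 200, 147, 96, 56.
The fourth-highest RPN is 343 (A).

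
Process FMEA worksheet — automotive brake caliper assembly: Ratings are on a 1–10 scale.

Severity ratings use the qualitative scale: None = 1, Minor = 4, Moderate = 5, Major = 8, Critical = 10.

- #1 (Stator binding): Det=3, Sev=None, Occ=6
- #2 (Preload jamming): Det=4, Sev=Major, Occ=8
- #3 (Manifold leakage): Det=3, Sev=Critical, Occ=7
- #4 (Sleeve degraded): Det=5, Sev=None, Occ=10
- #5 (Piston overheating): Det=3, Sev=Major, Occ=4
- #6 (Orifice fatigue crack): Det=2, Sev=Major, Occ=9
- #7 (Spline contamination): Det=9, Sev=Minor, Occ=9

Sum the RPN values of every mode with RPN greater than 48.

1080

RPN = Severity × Occurrence × Detection:
  #1: 1 × 6 × 3 = 18
  #2: 8 × 8 × 4 = 256
  #3: 10 × 7 × 3 = 210
  #4: 1 × 10 × 5 = 50
  #5: 8 × 4 × 3 = 96
  #6: 8 × 9 × 2 = 144
  #7: 4 × 9 × 9 = 324
RPN > 48: #2 (256), #3 (210), #4 (50), #5 (96), #6 (144), #7 (324).
Sum: 256 + 210 + 50 + 96 + 144 + 324 = 1080.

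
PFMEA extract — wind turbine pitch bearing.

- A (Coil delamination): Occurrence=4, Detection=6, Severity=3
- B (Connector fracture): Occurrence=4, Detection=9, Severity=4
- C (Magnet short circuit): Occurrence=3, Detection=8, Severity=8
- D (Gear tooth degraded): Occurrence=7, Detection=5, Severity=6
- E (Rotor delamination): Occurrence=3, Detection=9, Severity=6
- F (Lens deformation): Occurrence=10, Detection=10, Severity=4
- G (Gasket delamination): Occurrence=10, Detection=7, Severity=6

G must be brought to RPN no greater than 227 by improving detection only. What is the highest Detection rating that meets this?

3

G: S=6, O=10, D=7 → current RPN = 420.
Fixed product = 60. Need 60 × D ≤ 227, so D ≤ 227/60 = 3.78.
Maximum integer Detection rating = 3 (gives RPN 180; D=4 would give 240 > 227).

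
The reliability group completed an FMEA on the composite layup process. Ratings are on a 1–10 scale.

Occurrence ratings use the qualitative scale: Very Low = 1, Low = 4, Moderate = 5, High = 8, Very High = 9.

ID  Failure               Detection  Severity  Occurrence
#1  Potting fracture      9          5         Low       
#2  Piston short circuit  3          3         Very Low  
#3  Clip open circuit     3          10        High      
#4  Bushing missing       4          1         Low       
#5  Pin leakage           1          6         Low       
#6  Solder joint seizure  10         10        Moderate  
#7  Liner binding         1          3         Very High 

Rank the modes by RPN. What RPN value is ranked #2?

RPN = Severity × Occurrence × Detection:
  #1: 5 × 4 × 9 = 180
  #2: 3 × 1 × 3 = 9
  #3: 10 × 8 × 3 = 240
  #4: 1 × 4 × 4 = 16
  #5: 6 × 4 × 1 = 24
  #6: 10 × 5 × 10 = 500
  #7: 3 × 9 × 1 = 27
Sorted descending: 500, 240, 180, 27, 24, 16, 9.
The second-highest RPN is 240 (#3).

240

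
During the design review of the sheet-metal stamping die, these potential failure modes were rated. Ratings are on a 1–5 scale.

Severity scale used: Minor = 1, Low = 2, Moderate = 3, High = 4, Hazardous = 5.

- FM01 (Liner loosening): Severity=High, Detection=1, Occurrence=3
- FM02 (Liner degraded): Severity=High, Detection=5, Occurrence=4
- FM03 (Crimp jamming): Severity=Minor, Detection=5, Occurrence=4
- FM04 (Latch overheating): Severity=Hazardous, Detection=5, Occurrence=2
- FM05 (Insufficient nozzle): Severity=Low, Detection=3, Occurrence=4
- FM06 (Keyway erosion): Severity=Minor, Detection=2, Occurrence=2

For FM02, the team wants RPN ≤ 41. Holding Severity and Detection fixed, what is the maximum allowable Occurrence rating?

2

FM02: S=4, O=4, D=5 → current RPN = 80.
Fixed product = 20. Need 20 × O ≤ 41, so O ≤ 41/20 = 2.05.
Maximum integer Occurrence rating = 2 (gives RPN 40; O=3 would give 60 > 41).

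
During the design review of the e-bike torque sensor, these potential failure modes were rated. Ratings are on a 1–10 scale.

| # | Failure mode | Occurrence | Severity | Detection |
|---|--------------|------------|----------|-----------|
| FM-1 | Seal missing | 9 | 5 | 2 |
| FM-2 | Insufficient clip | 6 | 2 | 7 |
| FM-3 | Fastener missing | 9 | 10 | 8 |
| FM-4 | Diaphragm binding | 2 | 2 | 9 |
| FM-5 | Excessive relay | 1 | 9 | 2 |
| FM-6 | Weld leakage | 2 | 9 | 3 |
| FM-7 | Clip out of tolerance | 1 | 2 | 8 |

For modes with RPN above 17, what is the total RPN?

1002

RPN = Severity × Occurrence × Detection:
  FM-1: 5 × 9 × 2 = 90
  FM-2: 2 × 6 × 7 = 84
  FM-3: 10 × 9 × 8 = 720
  FM-4: 2 × 2 × 9 = 36
  FM-5: 9 × 1 × 2 = 18
  FM-6: 9 × 2 × 3 = 54
  FM-7: 2 × 1 × 8 = 16
RPN > 17: FM-1 (90), FM-2 (84), FM-3 (720), FM-4 (36), FM-5 (18), FM-6 (54).
Sum: 90 + 84 + 720 + 36 + 18 + 54 = 1002.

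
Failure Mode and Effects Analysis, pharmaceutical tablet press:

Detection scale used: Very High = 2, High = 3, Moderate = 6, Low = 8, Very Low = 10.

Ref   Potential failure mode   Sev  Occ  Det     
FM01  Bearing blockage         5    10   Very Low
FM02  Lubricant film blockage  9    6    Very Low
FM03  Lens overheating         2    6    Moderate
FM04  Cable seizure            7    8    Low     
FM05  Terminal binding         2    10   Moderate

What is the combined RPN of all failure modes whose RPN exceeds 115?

RPN = Severity × Occurrence × Detection:
  FM01: 5 × 10 × 10 = 500
  FM02: 9 × 6 × 10 = 540
  FM03: 2 × 6 × 6 = 72
  FM04: 7 × 8 × 8 = 448
  FM05: 2 × 10 × 6 = 120
RPN > 115: FM01 (500), FM02 (540), FM04 (448), FM05 (120).
Sum: 500 + 540 + 448 + 120 = 1608.

1608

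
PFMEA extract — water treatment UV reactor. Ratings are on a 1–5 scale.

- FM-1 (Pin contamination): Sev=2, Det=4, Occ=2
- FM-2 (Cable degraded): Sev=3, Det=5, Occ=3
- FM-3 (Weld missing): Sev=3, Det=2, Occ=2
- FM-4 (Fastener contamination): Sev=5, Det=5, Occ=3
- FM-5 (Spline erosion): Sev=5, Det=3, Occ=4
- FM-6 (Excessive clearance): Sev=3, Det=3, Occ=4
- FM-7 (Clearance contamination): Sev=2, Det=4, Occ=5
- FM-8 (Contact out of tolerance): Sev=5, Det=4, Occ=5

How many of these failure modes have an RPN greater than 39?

RPN = Severity × Occurrence × Detection:
  FM-1: 2 × 2 × 4 = 16
  FM-2: 3 × 3 × 5 = 45
  FM-3: 3 × 2 × 2 = 12
  FM-4: 5 × 3 × 5 = 75
  FM-5: 5 × 4 × 3 = 60
  FM-6: 3 × 4 × 3 = 36
  FM-7: 2 × 5 × 4 = 40
  FM-8: 5 × 5 × 4 = 100
Modes with RPN > 39: FM-2 (45), FM-4 (75), FM-5 (60), FM-7 (40), FM-8 (100) → 5.

5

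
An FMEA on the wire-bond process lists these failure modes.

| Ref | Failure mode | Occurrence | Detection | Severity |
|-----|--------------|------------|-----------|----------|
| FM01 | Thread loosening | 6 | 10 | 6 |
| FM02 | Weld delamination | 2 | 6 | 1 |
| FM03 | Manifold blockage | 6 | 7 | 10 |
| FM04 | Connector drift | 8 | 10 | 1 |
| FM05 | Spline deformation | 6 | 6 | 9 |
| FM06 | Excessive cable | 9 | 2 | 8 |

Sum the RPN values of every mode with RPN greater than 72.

1328

RPN = Severity × Occurrence × Detection:
  FM01: 6 × 6 × 10 = 360
  FM02: 1 × 2 × 6 = 12
  FM03: 10 × 6 × 7 = 420
  FM04: 1 × 8 × 10 = 80
  FM05: 9 × 6 × 6 = 324
  FM06: 8 × 9 × 2 = 144
RPN > 72: FM01 (360), FM03 (420), FM04 (80), FM05 (324), FM06 (144).
Sum: 360 + 420 + 80 + 324 + 144 = 1328.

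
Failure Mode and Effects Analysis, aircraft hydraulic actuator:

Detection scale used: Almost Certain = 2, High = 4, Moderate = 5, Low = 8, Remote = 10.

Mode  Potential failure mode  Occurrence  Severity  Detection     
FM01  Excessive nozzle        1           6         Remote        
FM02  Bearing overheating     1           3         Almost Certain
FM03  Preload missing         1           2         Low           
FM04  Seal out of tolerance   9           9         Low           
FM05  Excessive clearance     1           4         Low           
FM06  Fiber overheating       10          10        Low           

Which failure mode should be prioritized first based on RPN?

FM06

RPN = Severity × Occurrence × Detection:
  FM01: 6 × 1 × 10 = 60
  FM02: 3 × 1 × 2 = 6
  FM03: 2 × 1 × 8 = 16
  FM04: 9 × 9 × 8 = 648
  FM05: 4 × 1 × 8 = 32
  FM06: 10 × 10 × 8 = 800
Highest RPN is 800 → FM06.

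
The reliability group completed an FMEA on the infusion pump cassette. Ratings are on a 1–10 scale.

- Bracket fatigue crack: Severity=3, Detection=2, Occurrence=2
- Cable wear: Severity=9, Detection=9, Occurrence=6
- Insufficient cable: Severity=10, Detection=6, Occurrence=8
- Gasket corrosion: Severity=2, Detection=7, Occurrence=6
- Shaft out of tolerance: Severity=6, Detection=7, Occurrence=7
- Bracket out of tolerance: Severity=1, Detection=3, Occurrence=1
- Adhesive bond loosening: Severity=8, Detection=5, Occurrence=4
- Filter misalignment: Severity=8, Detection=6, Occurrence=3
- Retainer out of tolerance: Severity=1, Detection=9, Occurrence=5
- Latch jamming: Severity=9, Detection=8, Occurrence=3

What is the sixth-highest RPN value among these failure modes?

144

RPN = Severity × Occurrence × Detection:
  Bracket fatigue crack: 3 × 2 × 2 = 12
  Cable wear: 9 × 6 × 9 = 486
  Insufficient cable: 10 × 8 × 6 = 480
  Gasket corrosion: 2 × 6 × 7 = 84
  Shaft out of tolerance: 6 × 7 × 7 = 294
  Bracket out of tolerance: 1 × 1 × 3 = 3
  Adhesive bond loosening: 8 × 4 × 5 = 160
  Filter misalignment: 8 × 3 × 6 = 144
  Retainer out of tolerance: 1 × 5 × 9 = 45
  Latch jamming: 9 × 3 × 8 = 216
Sorted descending: 486, 480, 294, 216, 160, 144, 84, 45, 12, 3.
The sixth-highest RPN is 144 (Filter misalignment).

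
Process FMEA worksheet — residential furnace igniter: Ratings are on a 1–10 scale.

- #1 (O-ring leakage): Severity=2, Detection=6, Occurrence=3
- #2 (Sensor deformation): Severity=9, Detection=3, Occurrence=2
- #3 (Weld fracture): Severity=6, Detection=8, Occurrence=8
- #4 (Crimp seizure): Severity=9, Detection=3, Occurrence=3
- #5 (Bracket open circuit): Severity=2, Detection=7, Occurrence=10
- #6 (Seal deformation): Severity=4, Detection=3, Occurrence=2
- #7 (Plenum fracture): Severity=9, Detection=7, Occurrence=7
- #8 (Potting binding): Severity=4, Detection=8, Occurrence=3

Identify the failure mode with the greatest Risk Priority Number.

#7

RPN = Severity × Occurrence × Detection:
  #1: 2 × 3 × 6 = 36
  #2: 9 × 2 × 3 = 54
  #3: 6 × 8 × 8 = 384
  #4: 9 × 3 × 3 = 81
  #5: 2 × 10 × 7 = 140
  #6: 4 × 2 × 3 = 24
  #7: 9 × 7 × 7 = 441
  #8: 4 × 3 × 8 = 96
Highest RPN is 441 → #7.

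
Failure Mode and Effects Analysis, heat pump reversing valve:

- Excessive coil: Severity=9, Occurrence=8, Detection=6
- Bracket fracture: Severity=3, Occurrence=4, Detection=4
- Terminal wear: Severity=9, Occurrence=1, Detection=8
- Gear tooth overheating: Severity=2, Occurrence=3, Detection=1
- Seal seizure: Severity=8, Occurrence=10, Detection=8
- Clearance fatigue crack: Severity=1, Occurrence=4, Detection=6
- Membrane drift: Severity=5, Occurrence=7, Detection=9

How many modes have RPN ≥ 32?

RPN = Severity × Occurrence × Detection:
  Excessive coil: 9 × 8 × 6 = 432
  Bracket fracture: 3 × 4 × 4 = 48
  Terminal wear: 9 × 1 × 8 = 72
  Gear tooth overheating: 2 × 3 × 1 = 6
  Seal seizure: 8 × 10 × 8 = 640
  Clearance fatigue crack: 1 × 4 × 6 = 24
  Membrane drift: 5 × 7 × 9 = 315
Modes with RPN ≥ 32: Excessive coil (432), Bracket fracture (48), Terminal wear (72), Seal seizure (640), Membrane drift (315) → 5.

5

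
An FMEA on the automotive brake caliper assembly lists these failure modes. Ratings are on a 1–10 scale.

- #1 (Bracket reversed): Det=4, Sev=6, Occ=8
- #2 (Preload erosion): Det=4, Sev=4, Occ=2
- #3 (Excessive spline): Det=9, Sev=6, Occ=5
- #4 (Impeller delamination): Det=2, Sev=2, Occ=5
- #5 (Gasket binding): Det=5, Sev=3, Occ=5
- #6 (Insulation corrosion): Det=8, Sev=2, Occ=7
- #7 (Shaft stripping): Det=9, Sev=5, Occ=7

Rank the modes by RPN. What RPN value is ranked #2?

RPN = Severity × Occurrence × Detection:
  #1: 6 × 8 × 4 = 192
  #2: 4 × 2 × 4 = 32
  #3: 6 × 5 × 9 = 270
  #4: 2 × 5 × 2 = 20
  #5: 3 × 5 × 5 = 75
  #6: 2 × 7 × 8 = 112
  #7: 5 × 7 × 9 = 315
Sorted descending: 315, 270, 192, 112, 75, 32, 20.
The second-highest RPN is 270 (#3).

270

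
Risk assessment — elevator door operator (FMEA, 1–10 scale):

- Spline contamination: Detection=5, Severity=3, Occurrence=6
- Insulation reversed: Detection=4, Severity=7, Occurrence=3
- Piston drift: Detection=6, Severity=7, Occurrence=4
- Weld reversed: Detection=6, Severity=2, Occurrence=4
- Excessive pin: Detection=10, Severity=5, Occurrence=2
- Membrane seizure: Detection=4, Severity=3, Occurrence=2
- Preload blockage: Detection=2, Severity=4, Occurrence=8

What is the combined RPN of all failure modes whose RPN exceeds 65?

RPN = Severity × Occurrence × Detection:
  Spline contamination: 3 × 6 × 5 = 90
  Insulation reversed: 7 × 3 × 4 = 84
  Piston drift: 7 × 4 × 6 = 168
  Weld reversed: 2 × 4 × 6 = 48
  Excessive pin: 5 × 2 × 10 = 100
  Membrane seizure: 3 × 2 × 4 = 24
  Preload blockage: 4 × 8 × 2 = 64
RPN > 65: Spline contamination (90), Insulation reversed (84), Piston drift (168), Excessive pin (100).
Sum: 90 + 84 + 168 + 100 = 442.

442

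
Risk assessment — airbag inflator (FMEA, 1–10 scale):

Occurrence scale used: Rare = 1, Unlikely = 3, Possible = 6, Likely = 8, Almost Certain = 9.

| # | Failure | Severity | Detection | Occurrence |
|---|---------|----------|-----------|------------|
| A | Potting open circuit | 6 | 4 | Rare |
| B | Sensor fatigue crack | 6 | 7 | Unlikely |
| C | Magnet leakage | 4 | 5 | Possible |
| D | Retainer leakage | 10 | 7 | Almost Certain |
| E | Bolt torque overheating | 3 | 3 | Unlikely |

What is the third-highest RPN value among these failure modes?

RPN = Severity × Occurrence × Detection:
  A: 6 × 1 × 4 = 24
  B: 6 × 3 × 7 = 126
  C: 4 × 6 × 5 = 120
  D: 10 × 9 × 7 = 630
  E: 3 × 3 × 3 = 27
Sorted descending: 630, 126, 120, 27, 24.
The third-highest RPN is 120 (C).

120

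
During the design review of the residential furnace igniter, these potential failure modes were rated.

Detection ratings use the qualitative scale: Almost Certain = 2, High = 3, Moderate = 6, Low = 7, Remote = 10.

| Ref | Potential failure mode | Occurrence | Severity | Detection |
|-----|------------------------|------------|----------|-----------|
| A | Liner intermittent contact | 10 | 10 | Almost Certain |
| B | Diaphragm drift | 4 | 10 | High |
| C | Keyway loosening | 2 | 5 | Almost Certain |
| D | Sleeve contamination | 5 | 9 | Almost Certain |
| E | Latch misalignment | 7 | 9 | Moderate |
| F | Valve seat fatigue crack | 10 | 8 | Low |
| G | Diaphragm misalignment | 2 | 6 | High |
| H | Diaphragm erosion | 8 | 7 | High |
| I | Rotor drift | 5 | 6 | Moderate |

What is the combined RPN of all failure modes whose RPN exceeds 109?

RPN = Severity × Occurrence × Detection:
  A: 10 × 10 × 2 = 200
  B: 10 × 4 × 3 = 120
  C: 5 × 2 × 2 = 20
  D: 9 × 5 × 2 = 90
  E: 9 × 7 × 6 = 378
  F: 8 × 10 × 7 = 560
  G: 6 × 2 × 3 = 36
  H: 7 × 8 × 3 = 168
  I: 6 × 5 × 6 = 180
RPN > 109: A (200), B (120), E (378), F (560), H (168), I (180).
Sum: 200 + 120 + 378 + 560 + 168 + 180 = 1606.

1606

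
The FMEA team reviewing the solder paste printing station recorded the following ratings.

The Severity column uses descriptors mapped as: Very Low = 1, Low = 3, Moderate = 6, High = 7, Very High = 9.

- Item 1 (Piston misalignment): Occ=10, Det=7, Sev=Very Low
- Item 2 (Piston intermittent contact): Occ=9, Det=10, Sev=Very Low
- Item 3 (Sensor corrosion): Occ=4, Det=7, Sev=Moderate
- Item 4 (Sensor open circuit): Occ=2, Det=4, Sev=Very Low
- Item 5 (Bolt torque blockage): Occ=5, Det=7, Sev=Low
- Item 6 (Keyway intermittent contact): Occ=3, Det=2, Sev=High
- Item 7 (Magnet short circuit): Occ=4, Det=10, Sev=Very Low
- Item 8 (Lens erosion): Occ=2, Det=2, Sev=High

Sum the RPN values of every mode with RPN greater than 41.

475

RPN = Severity × Occurrence × Detection:
  Item 1: 1 × 10 × 7 = 70
  Item 2: 1 × 9 × 10 = 90
  Item 3: 6 × 4 × 7 = 168
  Item 4: 1 × 2 × 4 = 8
  Item 5: 3 × 5 × 7 = 105
  Item 6: 7 × 3 × 2 = 42
  Item 7: 1 × 4 × 10 = 40
  Item 8: 7 × 2 × 2 = 28
RPN > 41: Item 1 (70), Item 2 (90), Item 3 (168), Item 5 (105), Item 6 (42).
Sum: 70 + 90 + 168 + 105 + 42 = 475.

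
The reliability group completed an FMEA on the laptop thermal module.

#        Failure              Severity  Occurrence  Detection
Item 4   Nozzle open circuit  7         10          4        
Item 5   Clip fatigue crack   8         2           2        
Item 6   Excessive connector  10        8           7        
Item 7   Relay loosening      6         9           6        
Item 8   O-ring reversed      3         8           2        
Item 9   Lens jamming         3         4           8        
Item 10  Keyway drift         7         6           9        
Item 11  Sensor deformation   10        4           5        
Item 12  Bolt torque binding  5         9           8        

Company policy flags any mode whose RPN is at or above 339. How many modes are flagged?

3

RPN = Severity × Occurrence × Detection:
  Item 4: 7 × 10 × 4 = 280
  Item 5: 8 × 2 × 2 = 32
  Item 6: 10 × 8 × 7 = 560
  Item 7: 6 × 9 × 6 = 324
  Item 8: 3 × 8 × 2 = 48
  Item 9: 3 × 4 × 8 = 96
  Item 10: 7 × 6 × 9 = 378
  Item 11: 10 × 4 × 5 = 200
  Item 12: 5 × 9 × 8 = 360
Modes with RPN ≥ 339: Item 6 (560), Item 10 (378), Item 12 (360) → 3.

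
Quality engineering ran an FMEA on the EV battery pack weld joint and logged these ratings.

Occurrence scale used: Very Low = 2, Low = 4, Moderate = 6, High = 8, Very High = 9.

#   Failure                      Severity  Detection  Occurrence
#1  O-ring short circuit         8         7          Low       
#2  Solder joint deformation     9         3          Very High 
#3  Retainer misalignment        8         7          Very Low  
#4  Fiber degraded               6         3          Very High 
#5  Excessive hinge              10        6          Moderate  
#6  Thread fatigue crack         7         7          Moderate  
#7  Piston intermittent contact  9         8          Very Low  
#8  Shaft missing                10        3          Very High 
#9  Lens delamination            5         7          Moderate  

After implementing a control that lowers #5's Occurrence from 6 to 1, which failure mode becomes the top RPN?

#6

RPN = Severity × Occurrence × Detection:
  #1: 8 × 4 × 7 = 224
  #2: 9 × 9 × 3 = 243
  #3: 8 × 2 × 7 = 112
  #4: 6 × 9 × 3 = 162
  #5: 10 × 6 × 6 = 360
  #6: 7 × 6 × 7 = 294
  #7: 9 × 2 × 8 = 144
  #8: 10 × 9 × 3 = 270
  #9: 5 × 6 × 7 = 210
After action: #5 → 10 × 1 × 6 = 60.
Revised RPNs: #6=294, #8=270, #2=243, #1=224, #9=210, #4=162, #7=144, #3=112, #5=60.
Highest is now #6 (294).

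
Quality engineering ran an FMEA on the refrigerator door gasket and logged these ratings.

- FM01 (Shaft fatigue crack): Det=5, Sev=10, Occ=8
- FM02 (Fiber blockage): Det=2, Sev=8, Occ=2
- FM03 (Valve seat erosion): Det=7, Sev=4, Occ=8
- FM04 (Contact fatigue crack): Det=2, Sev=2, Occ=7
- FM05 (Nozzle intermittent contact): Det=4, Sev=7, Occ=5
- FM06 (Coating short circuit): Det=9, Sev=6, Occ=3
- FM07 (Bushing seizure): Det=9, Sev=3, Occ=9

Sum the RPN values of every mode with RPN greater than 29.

RPN = Severity × Occurrence × Detection:
  FM01: 10 × 8 × 5 = 400
  FM02: 8 × 2 × 2 = 32
  FM03: 4 × 8 × 7 = 224
  FM04: 2 × 7 × 2 = 28
  FM05: 7 × 5 × 4 = 140
  FM06: 6 × 3 × 9 = 162
  FM07: 3 × 9 × 9 = 243
RPN > 29: FM01 (400), FM02 (32), FM03 (224), FM05 (140), FM06 (162), FM07 (243).
Sum: 400 + 32 + 224 + 140 + 162 + 243 = 1201.

1201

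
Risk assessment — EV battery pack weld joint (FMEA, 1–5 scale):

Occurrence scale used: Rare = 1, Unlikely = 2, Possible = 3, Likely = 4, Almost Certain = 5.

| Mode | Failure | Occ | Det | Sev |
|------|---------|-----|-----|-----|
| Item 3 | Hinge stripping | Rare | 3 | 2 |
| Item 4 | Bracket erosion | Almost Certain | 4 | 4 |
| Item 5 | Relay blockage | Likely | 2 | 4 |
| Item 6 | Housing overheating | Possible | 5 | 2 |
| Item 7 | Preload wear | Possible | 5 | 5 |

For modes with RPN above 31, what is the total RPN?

187

RPN = Severity × Occurrence × Detection:
  Item 3: 2 × 1 × 3 = 6
  Item 4: 4 × 5 × 4 = 80
  Item 5: 4 × 4 × 2 = 32
  Item 6: 2 × 3 × 5 = 30
  Item 7: 5 × 3 × 5 = 75
RPN > 31: Item 4 (80), Item 5 (32), Item 7 (75).
Sum: 80 + 32 + 75 = 187.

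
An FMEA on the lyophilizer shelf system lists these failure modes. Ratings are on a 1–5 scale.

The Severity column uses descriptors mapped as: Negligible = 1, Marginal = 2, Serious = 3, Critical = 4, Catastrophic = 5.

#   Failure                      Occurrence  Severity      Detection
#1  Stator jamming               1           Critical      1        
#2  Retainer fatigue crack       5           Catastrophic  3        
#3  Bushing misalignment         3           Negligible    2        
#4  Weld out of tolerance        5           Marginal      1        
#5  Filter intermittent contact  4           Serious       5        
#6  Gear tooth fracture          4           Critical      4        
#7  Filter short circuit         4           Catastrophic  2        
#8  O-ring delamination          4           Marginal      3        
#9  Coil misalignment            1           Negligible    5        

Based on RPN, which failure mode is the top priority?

RPN = Severity × Occurrence × Detection:
  #1: 4 × 1 × 1 = 4
  #2: 5 × 5 × 3 = 75
  #3: 1 × 3 × 2 = 6
  #4: 2 × 5 × 1 = 10
  #5: 3 × 4 × 5 = 60
  #6: 4 × 4 × 4 = 64
  #7: 5 × 4 × 2 = 40
  #8: 2 × 4 × 3 = 24
  #9: 1 × 1 × 5 = 5
Highest RPN is 75 → #2.

#2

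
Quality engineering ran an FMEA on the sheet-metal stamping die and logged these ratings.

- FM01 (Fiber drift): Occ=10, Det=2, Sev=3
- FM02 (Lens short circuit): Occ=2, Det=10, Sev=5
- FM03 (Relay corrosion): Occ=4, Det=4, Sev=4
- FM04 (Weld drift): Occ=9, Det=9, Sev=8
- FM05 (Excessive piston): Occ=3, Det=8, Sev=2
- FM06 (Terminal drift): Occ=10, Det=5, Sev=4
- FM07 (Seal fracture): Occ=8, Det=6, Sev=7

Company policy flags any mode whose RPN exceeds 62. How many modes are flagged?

5

RPN = Severity × Occurrence × Detection:
  FM01: 3 × 10 × 2 = 60
  FM02: 5 × 2 × 10 = 100
  FM03: 4 × 4 × 4 = 64
  FM04: 8 × 9 × 9 = 648
  FM05: 2 × 3 × 8 = 48
  FM06: 4 × 10 × 5 = 200
  FM07: 7 × 8 × 6 = 336
Modes with RPN > 62: FM02 (100), FM03 (64), FM04 (648), FM06 (200), FM07 (336) → 5.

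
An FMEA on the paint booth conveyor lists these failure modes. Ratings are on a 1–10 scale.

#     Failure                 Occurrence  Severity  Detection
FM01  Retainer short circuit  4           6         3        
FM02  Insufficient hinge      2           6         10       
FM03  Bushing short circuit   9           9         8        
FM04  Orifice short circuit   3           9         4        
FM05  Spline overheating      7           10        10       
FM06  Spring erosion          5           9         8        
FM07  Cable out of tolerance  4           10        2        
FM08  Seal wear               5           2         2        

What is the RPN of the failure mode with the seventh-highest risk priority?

72

RPN = Severity × Occurrence × Detection:
  FM01: 6 × 4 × 3 = 72
  FM02: 6 × 2 × 10 = 120
  FM03: 9 × 9 × 8 = 648
  FM04: 9 × 3 × 4 = 108
  FM05: 10 × 7 × 10 = 700
  FM06: 9 × 5 × 8 = 360
  FM07: 10 × 4 × 2 = 80
  FM08: 2 × 5 × 2 = 20
Sorted descending: 700, 648, 360, 120, 108, 80, 72, 20.
The seventh-highest RPN is 72 (FM01).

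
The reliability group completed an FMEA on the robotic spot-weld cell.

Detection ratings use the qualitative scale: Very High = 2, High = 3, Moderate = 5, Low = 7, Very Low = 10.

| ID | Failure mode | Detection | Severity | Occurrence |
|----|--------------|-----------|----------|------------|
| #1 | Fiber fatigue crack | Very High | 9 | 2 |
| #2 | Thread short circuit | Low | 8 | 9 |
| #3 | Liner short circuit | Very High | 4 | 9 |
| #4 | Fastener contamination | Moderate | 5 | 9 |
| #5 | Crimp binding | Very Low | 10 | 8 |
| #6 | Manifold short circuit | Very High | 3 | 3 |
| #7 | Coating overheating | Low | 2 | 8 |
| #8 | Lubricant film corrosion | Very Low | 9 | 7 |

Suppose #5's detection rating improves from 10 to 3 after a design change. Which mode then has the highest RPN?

RPN = Severity × Occurrence × Detection:
  #1: 9 × 2 × 2 = 36
  #2: 8 × 9 × 7 = 504
  #3: 4 × 9 × 2 = 72
  #4: 5 × 9 × 5 = 225
  #5: 10 × 8 × 10 = 800
  #6: 3 × 3 × 2 = 18
  #7: 2 × 8 × 7 = 112
  #8: 9 × 7 × 10 = 630
After action: #5 → 10 × 8 × 3 = 240.
Revised RPNs: #8=630, #2=504, #5=240, #4=225, #7=112, #3=72, #1=36, #6=18.
Highest is now #8 (630).

#8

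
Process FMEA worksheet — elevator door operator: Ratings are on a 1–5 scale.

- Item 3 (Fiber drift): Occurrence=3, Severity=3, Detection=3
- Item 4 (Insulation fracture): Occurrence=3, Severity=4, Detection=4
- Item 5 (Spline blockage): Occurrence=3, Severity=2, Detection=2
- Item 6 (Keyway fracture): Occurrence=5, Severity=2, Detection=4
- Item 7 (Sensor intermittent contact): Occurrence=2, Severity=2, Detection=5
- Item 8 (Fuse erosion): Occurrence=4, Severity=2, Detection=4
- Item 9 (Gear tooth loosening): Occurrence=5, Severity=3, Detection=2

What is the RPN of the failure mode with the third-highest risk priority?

32

RPN = Severity × Occurrence × Detection:
  Item 3: 3 × 3 × 3 = 27
  Item 4: 4 × 3 × 4 = 48
  Item 5: 2 × 3 × 2 = 12
  Item 6: 2 × 5 × 4 = 40
  Item 7: 2 × 2 × 5 = 20
  Item 8: 2 × 4 × 4 = 32
  Item 9: 3 × 5 × 2 = 30
Sorted descending: 48, 40, 32, 30, 27, 20, 12.
The third-highest RPN is 32 (Item 8).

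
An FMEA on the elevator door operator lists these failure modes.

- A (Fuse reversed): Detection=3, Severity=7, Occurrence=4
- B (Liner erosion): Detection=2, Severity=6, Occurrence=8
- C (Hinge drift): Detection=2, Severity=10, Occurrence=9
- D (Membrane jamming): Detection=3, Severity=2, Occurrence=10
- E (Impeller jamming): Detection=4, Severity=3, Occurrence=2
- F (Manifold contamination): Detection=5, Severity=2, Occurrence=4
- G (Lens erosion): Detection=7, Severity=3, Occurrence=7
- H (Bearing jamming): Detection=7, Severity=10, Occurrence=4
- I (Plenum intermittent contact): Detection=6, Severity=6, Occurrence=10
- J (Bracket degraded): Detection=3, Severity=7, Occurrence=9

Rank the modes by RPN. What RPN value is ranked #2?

RPN = Severity × Occurrence × Detection:
  A: 7 × 4 × 3 = 84
  B: 6 × 8 × 2 = 96
  C: 10 × 9 × 2 = 180
  D: 2 × 10 × 3 = 60
  E: 3 × 2 × 4 = 24
  F: 2 × 4 × 5 = 40
  G: 3 × 7 × 7 = 147
  H: 10 × 4 × 7 = 280
  I: 6 × 10 × 6 = 360
  J: 7 × 9 × 3 = 189
Sorted descending: 360, 280, 189, 180, 147, 96, 84, 60, 40, 24.
The second-highest RPN is 280 (H).

280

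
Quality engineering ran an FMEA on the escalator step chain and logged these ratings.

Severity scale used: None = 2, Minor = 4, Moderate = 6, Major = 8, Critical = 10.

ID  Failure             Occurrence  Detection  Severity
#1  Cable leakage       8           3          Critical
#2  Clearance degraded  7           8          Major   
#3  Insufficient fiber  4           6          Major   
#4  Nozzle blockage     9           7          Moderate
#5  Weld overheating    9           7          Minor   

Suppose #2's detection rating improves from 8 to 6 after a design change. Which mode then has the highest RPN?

#4

RPN = Severity × Occurrence × Detection:
  #1: 10 × 8 × 3 = 240
  #2: 8 × 7 × 8 = 448
  #3: 8 × 4 × 6 = 192
  #4: 6 × 9 × 7 = 378
  #5: 4 × 9 × 7 = 252
After action: #2 → 8 × 7 × 6 = 336.
Revised RPNs: #4=378, #2=336, #5=252, #1=240, #3=192.
Highest is now #4 (378).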